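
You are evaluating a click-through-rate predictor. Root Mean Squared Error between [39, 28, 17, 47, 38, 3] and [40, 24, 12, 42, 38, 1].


MSE = 71/6 = 11.8333
RMSE = √(71/6) = 3.44

3.44


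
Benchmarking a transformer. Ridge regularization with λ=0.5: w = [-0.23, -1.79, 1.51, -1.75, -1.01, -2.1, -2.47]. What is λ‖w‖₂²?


‖w‖₂² = (-0.23)² + (-1.79)² + (1.51)² + (-1.75)² + (-1.01)² + (-2.1)² + (-2.47)²
     = 0.0529 + 3.2041 + 2.2801 + 3.0625 + 1.0201 + 4.41 + 6.1009
     = 20.1306
λ·‖w‖₂² = 0.5·20.1306 = 10.0653

10.0653


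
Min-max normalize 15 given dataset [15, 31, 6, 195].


min=6, max=195
(15-6)/(195-6) = 9/189 = 0.0476

0.0476


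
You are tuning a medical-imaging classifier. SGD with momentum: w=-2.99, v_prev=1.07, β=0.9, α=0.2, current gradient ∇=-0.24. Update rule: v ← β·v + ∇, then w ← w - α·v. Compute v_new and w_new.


v_new = 0.9·1.07 - 0.24 = 0.963 - 0.24 = 0.723
w_new = -2.99 - 0.2·0.723 = -2.99 - 0.1446 = -3.1346

v_new=0.723, w_new=-3.1346


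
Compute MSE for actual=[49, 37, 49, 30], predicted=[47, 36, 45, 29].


Squared errors: (49-47)²=4, (37-36)²=1, (49-45)²=16, (30-29)²=1
Sum = 22
MSE = 22/4 = 11/2

11/2


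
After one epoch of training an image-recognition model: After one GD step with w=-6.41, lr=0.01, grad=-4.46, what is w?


w_new = w - α·∇
= -6.41 - 0.01·-4.46
= -6.41 + 0.0446
= -6.3654

-6.3654


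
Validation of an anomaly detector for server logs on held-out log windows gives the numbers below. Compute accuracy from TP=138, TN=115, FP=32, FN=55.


Accuracy = (TP+TN)/(TP+TN+FP+FN)
= (138+115)/(340)
= 253/340 = 74.41%

74.41%


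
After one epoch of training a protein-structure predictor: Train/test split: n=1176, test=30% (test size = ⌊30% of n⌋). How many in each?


Test = ⌊1176·30/100⌋ = 352
Train = 1176 - 352 = 824

Train: 824, Test: 352


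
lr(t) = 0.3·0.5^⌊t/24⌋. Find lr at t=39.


n_drops = ⌊39/24⌋ = 1
lr = 0.3·0.5^1 = 0.3·0.5 = 0.15

0.15


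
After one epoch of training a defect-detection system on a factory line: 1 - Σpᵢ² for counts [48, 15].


Probabilities: [48/63, 15/63] ≈ [0.7619, 0.2381]
Σpᵢ² = (2304 + 225)/63² = 2529/3969
Gini = 1 - Σpᵢ² = 1 - 2529/3969 = 0.3628

0.3628


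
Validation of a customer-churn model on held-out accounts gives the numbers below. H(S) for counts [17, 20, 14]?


Probabilities: [17/51, 20/51, 14/51] ≈ [0.3333, 0.3922, 0.2745]
H = -((17/51)·log₂(17/51) + (20/51)·log₂(20/51) + (14/51)·log₂(14/51))
  = 1.5699 bits

1.5699 bits


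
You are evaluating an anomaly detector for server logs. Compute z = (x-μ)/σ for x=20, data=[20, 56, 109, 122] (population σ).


μ = 76.75, σ = 41.0449
z = (20 - 76.75)/41.0449 = -1.3826

-1.3826


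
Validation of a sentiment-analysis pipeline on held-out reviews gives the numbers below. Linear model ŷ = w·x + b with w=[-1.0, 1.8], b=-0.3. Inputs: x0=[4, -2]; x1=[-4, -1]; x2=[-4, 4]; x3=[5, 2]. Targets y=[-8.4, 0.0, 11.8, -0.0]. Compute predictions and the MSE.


ŷ0 = (-1.0)·(4) + (1.8)·(-2) - 0.3 = -7.9
ŷ1 = (-1.0)·(-4) + (1.8)·(-1) - 0.3 = 1.9
ŷ2 = (-1.0)·(-4) + (1.8)·(4) - 0.3 = 10.9
ŷ3 = (-1.0)·(5) + (1.8)·(2) - 0.3 = -1.7
errors² = [0.25, 3.61, 0.81, 2.89]
MSE = 7.5600/4 = 1.89

1.89


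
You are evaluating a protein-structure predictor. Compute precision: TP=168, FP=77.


Precision = TP/(TP+FP)
= 168/(168+77)
= 168/245 = 68.57%

68.57%


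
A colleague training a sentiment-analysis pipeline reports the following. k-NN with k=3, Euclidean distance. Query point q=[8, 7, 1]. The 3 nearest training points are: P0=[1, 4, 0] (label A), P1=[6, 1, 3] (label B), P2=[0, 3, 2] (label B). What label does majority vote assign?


d(q,P0) = 7.6811  (label A)
d(q,P1) = 6.6332  (label B)
d(q,P2) = 9.0  (label B)
Votes: A=1, B=2
Majority → B

B


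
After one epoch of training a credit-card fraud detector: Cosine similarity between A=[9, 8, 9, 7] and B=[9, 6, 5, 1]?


A·B = 9·9 + 8·6 + 9·5 + 7·1 = 181
‖A‖ = √275 = 16.5831, ‖B‖ = √143 = 11.9583
cos = 181/(√275·√143) = 181/√39325 = 0.9127

0.9127


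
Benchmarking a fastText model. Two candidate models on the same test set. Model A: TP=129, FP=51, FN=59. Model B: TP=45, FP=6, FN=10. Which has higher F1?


Model A: P=129/180=0.7167, R=129/188=0.6862, F1=2PR/(P+R)=2TP/(2TP+FP+FN)=258/368=0.7011
Model B: P=45/51=0.8824, R=45/55=0.8182, F1=2PR/(P+R)=2TP/(2TP+FP+FN)=90/106=0.8491
0.7011 < 0.8491 → Model B

Model B


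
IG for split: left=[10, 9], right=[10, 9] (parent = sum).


Parent = [20, 18], H_parent = 0.998
H_left = 0.998 (n=19), H_right = 0.998 (n=19)
H_children = (19/38)·0.998 + (19/38)·0.998 = 0.998
IG = 0.998 - 0.998 = 0.0

0.0


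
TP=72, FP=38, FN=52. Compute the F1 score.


Precision = 72/110 = 0.6545
Recall = 72/124 = 0.5806
F1 = 2·P·R/(P+R) = 2·TP/(2·TP+FP+FN) = 144/(144+38+52) = 144/234 = 0.6154

0.6154


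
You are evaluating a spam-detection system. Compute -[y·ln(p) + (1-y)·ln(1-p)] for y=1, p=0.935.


BCE = -[y·ln(p) + (1-y)·ln(1-p)]
= -1·ln(0.935) - 0
= -ln(0.935) = 0.0672

0.0672


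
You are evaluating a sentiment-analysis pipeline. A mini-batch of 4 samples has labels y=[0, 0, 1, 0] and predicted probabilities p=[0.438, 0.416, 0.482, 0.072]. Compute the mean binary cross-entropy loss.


L[0] = -ln(1-0.438) = -ln(0.562) = 0.5763
L[1] = -ln(1-0.416) = -ln(0.584) = 0.5379
L[2] = -ln(0.482) = 0.7298
L[3] = -ln(1-0.072) = -ln(0.928) = 0.0747
mean = (0.5763 + 0.5379 + 0.7298 + 0.0747)/4 = 0.4797

0.4797


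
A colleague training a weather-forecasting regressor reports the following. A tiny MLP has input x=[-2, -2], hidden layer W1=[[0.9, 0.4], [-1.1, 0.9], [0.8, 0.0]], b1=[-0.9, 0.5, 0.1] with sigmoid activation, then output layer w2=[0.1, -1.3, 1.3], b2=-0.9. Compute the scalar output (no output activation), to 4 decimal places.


z1[0] = (0.9)·(-2) + (0.4)·(-2) - 0.9 = -3.5
z1[1] = (-1.1)·(-2) + (0.9)·(-2) + 0.5 = 0.9
z1[2] = (0.8)·(-2) + (0.0)·(-2) + 0.1 = -1.5
h = sigmoid(z1) = [0.0293, 0.7109, 0.1824]
output = (0.1)·(0.0293) + (-1.3)·(0.7109) + (1.3)·(0.1824) - 0.9 = -1.5841

-1.5841


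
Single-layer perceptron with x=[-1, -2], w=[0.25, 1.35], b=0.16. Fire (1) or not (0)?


z = (-1)·(0.25) + (-2)·(1.35) + 0.16
  = -2.79
step(z) = 0 (z<0)

0


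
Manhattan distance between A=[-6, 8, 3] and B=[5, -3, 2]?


d = |-6-5| + |8+ 3| + |3-2|
  = 11 + 11 + 1
  = 23

23


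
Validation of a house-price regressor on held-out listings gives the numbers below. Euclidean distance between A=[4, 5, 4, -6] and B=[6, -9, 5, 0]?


d = √((4-6)² + (5+ 9)² + (4-5)² + (-6-0)²)
  = √(4 + 196 + 1 + 36)
  = √237 = 15.3948

15.3948


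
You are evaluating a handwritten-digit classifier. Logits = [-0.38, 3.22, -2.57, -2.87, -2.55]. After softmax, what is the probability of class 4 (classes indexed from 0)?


Exponentials: e^-0.38=0.6839, e^3.22=25.0281, e^-2.57=0.0765, e^-2.87=0.0567, e^-2.55=0.0781
Sum = 25.9233
Softmax = [0.0264, 0.9655, 0.003, 0.0022, 0.003]
p[4] = 0.0781/25.9233 = 0.003

0.003


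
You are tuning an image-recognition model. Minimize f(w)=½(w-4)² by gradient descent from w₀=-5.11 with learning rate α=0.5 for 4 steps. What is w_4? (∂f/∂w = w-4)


step 1: grad = -5.11-4 = -9.11; w = -5.11 - 0.5·(-9.11) = -0.555
step 2: grad = -0.555-4 = -4.555; w = -0.555 - 0.5·(-4.555) = 1.7225
step 3: grad = 1.7225-4 = -2.2775; w = 1.7225 - 0.5·(-2.2775) = 2.86125
step 4: grad = 2.86125-4 = -1.13875; w = 2.86125 - 0.5·(-1.13875) = 3.430625

3.430625


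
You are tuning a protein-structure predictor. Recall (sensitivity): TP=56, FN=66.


Recall = TP/(TP+FN)
= 56/(56+66)
= 56/122 = 45.9%

45.9%


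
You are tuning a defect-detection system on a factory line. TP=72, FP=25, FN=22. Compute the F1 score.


Precision = 72/97 = 0.7423
Recall = 72/94 = 0.766
F1 = 2·P·R/(P+R) = 2·TP/(2·TP+FP+FN) = 144/(144+25+22) = 144/191 = 0.7539

0.7539


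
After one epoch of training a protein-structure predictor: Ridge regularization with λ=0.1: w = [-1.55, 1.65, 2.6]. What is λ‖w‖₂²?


‖w‖₂² = (-1.55)² + (1.65)² + (2.6)²
     = 2.4025 + 2.7225 + 6.76
     = 11.885
λ·‖w‖₂² = 0.1·11.885 = 1.1885

1.1885


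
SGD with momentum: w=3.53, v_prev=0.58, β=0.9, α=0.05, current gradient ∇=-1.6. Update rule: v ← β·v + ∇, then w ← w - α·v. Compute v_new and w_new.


v_new = 0.9·0.58 - 1.6 = 0.522 - 1.6 = -1.078
w_new = 3.53 - 0.05·-1.078 = 3.53 + 0.0539 = 3.5839

v_new=-1.078, w_new=3.5839


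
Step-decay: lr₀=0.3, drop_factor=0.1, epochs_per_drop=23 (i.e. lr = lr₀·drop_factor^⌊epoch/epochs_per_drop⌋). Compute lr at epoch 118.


n_drops = ⌊118/23⌋ = 5
lr = 0.3·0.1^5 = 0.3·0.00001 = 0.000003

0.000003


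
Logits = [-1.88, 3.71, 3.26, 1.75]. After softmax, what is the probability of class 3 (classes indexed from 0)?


Exponentials: e^-1.88=0.1526, e^3.71=40.8538, e^3.26=26.0495, e^1.75=5.7546
Sum = 72.8105
Softmax = [0.0021, 0.5611, 0.3578, 0.079]
p[3] = 5.7546/72.8105 = 0.079

0.079


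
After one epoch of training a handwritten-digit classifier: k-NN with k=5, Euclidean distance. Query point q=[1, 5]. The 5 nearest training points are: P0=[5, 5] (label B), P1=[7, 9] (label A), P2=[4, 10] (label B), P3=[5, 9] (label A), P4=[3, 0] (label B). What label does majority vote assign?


d(q,P0) = 4.0  (label B)
d(q,P1) = 7.2111  (label A)
d(q,P2) = 5.831  (label B)
d(q,P3) = 5.6569  (label A)
d(q,P4) = 5.3852  (label B)
Votes: A=2, B=3
Majority → B

B


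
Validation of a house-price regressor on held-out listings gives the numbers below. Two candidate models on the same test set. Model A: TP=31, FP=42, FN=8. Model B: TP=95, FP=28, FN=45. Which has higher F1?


Model A: P=31/73=0.4247, R=31/39=0.7949, F1=2PR/(P+R)=2TP/(2TP+FP+FN)=62/112=0.5536
Model B: P=95/123=0.7724, R=95/140=0.6786, F1=2PR/(P+R)=2TP/(2TP+FP+FN)=190/263=0.7224
0.5536 < 0.7224 → Model B

Model B


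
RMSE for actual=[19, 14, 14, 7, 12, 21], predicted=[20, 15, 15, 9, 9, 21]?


MSE = 16/6 = 2.6667
RMSE = √(16/6) = 1.633

1.633


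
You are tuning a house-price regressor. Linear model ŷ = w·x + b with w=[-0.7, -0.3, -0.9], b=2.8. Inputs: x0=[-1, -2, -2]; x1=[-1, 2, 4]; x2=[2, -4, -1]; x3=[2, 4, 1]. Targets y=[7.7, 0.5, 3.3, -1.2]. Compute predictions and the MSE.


ŷ0 = (-0.7)·(-1) + (-0.3)·(-2) + (-0.9)·(-2) + 2.8 = 5.9
ŷ1 = (-0.7)·(-1) + (-0.3)·(2) + (-0.9)·(4) + 2.8 = -0.7
ŷ2 = (-0.7)·(2) + (-0.3)·(-4) + (-0.9)·(-1) + 2.8 = 3.5
ŷ3 = (-0.7)·(2) + (-0.3)·(4) + (-0.9)·(1) + 2.8 = -0.7
errors² = [3.24, 1.44, 0.04, 0.25]
MSE = 4.9700/4 = 1.2425

1.2425


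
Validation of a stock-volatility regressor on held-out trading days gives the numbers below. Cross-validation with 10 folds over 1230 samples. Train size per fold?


Fold size = 1230/10 = 123
Training per fold = 1230 - 123 = 1107

1107


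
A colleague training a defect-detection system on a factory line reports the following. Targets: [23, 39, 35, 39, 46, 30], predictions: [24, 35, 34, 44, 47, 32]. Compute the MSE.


Squared errors: (23-24)²=1, (39-35)²=16, (35-34)²=1, (39-44)²=25, (46-47)²=1, (30-32)²=4
Sum = 48
MSE = 48/6 = 8

8


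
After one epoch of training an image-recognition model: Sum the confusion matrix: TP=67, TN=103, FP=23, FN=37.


Total = TP + TN + FP + FN
= 67 + 103 + 23 + 37
= 230
(Predicted positive: 90, predicted negative: 140)

230


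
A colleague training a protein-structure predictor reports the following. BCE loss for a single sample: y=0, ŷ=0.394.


BCE = -[y·ln(p) + (1-y)·ln(1-p)]
= -0 - 1·ln(1-0.394)
= -ln(0.606) = 0.5009

0.5009


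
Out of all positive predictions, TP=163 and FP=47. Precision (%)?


Precision = TP/(TP+FP)
= 163/(163+47)
= 163/210 = 77.62%

77.62%


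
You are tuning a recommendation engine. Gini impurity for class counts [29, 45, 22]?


Probabilities: [29/96, 45/96, 22/96] ≈ [0.3021, 0.4688, 0.2292]
Σpᵢ² = (841 + 2025 + 484)/96² = 3350/9216
Gini = 1 - Σpᵢ² = 1 - 3350/9216 = 0.6365

0.6365


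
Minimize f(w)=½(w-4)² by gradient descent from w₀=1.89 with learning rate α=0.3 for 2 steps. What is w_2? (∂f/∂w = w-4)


step 1: grad = 1.89-4 = -2.11; w = 1.89 - 0.3·(-2.11) = 2.523
step 2: grad = 2.523-4 = -1.477; w = 2.523 - 0.3·(-1.477) = 2.9661

2.9661


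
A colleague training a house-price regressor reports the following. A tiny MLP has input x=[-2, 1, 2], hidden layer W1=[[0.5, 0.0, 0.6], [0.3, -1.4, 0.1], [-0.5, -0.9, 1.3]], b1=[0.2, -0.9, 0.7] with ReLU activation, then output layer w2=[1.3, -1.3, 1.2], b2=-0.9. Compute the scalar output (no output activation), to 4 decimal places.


z1[0] = (0.5)·(-2) + (0.0)·(1) + (0.6)·(2) + 0.2 = 0.4
z1[1] = (0.3)·(-2) + (-1.4)·(1) + (0.1)·(2) - 0.9 = -2.7
z1[2] = (-0.5)·(-2) + (-0.9)·(1) + (1.3)·(2) + 0.7 = 3.4
h = ReLU(z1) = [0.4, 0.0, 3.4]
output = (1.3)·(0.4) + (-1.3)·(0.0) + (1.2)·(3.4) - 0.9 = 3.7

3.7


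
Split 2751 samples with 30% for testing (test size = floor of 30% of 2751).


Test = ⌊2751·30/100⌋ = 825
Train = 2751 - 825 = 1926

Train: 1926, Test: 825


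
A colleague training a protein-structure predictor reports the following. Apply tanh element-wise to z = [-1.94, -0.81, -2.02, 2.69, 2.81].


tanh(-1.94) = -0.9595
tanh(-0.81) = -0.6696
tanh(-2.02) = -0.9654
tanh(2.69) = 0.9908
tanh(2.81) = 0.9928
result = [-0.9595, -0.6696, -0.9654, 0.9908, 0.9928]

[-0.9595, -0.6696, -0.9654, 0.9908, 0.9928]


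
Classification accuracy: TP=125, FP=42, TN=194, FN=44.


Accuracy = (TP+TN)/(TP+TN+FP+FN)
= (125+194)/(405)
= 319/405 = 78.77%

78.77%


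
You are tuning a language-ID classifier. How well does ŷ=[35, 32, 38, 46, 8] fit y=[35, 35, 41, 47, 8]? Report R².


ȳ = 33.2
SS_res = Σ(y-ŷ)² = 19
SS_tot = Σ(y-ȳ)² = 892.8
R² = 1 - SS_res/SS_tot = 1 - 0.0213 = 0.9787

0.9787


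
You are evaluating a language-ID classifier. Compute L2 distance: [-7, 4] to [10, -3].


d = √((-7-10)² + (4+ 3)²)
  = √(289 + 49)
  = √338 = 18.3848

18.3848


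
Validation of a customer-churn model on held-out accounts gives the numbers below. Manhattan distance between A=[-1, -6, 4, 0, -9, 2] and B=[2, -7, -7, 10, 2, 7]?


d = |-1-2| + |-6+ 7| + |4+ 7| + |0-10| + |-9-2| + |2-7|
  = 3 + 1 + 11 + 10 + 11 + 5
  = 41

41


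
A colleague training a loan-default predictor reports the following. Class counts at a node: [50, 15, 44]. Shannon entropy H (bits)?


Probabilities: [50/109, 15/109, 44/109] ≈ [0.4587, 0.1376, 0.4037]
H = -((50/109)·log₂(50/109) + (15/109)·log₂(15/109) + (44/109)·log₂(44/109))
  = 1.4378 bits

1.4378 bits


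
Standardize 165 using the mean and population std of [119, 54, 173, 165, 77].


μ = 117.6, σ = 46.928
z = (165 - 117.6)/46.928 = 1.0101

1.0101


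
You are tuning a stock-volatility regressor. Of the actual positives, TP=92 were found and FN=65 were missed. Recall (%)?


Recall = TP/(TP+FN)
= 92/(92+65)
= 92/157 = 58.6%

58.6%


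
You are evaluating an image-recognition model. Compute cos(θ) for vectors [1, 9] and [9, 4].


A·B = 1·9 + 9·4 = 45
‖A‖ = √82 = 9.0554, ‖B‖ = √97 = 9.8489
cos = 45/(√82·√97) = 45/√7954 = 0.5046

0.5046


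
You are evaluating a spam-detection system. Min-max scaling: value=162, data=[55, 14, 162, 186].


min=14, max=186
(162-14)/(186-14) = 148/172 = 0.8605

0.8605


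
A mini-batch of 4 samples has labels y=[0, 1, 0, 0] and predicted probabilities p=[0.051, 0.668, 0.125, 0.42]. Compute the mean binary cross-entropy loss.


L[0] = -ln(1-0.051) = -ln(0.949) = 0.0523
L[1] = -ln(0.668) = 0.4035
L[2] = -ln(1-0.125) = -ln(0.875) = 0.1335
L[3] = -ln(1-0.42) = -ln(0.58) = 0.5447
mean = (0.0523 + 0.4035 + 0.1335 + 0.5447)/4 = 0.2835

0.2835


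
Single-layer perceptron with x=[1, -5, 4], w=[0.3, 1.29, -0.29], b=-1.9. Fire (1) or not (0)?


z = (1)·(0.3) + (-5)·(1.29) + (4)·(-0.29) - 1.9
  = -9.21
step(z) = 0 (z<0)

0


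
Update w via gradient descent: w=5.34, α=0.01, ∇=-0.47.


w_new = w - α·∇
= 5.34 - 0.01·-0.47
= 5.34 + 0.0047
= 5.3447

5.3447


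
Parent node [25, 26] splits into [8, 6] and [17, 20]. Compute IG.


Parent = [25, 26], H_parent = 0.9997
H_left = 0.9852 (n=14), H_right = 0.9953 (n=37)
H_children = (14/51)·0.9852 + (37/51)·0.9953 = 0.9925
IG = 0.9997 - 0.9925 = 0.0072

0.0072


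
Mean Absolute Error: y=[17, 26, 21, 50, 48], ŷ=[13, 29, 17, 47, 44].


Absolute errors: |17-13|=4, |26-29|=3, |21-17|=4, |50-47|=3, |48-44|=4
Sum = 18
MAE = 18/5 = 18/5

18/5


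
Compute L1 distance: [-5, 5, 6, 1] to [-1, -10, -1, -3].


d = |-5+ 1| + |5+ 10| + |6+ 1| + |1+ 3|
  = 4 + 15 + 7 + 4
  = 30

30


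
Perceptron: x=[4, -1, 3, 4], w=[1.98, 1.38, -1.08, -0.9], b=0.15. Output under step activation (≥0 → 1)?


z = (4)·(1.98) + (-1)·(1.38) + (3)·(-1.08) + (4)·(-0.9) + 0.15
  = -0.15
step(z) = 0 (z<0)

0


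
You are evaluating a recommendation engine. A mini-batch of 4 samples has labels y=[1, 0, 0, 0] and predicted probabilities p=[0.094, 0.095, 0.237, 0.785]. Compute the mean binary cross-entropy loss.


L[0] = -ln(0.094) = 2.3645
L[1] = -ln(1-0.095) = -ln(0.905) = 0.0998
L[2] = -ln(1-0.237) = -ln(0.763) = 0.2705
L[3] = -ln(1-0.785) = -ln(0.215) = 1.5371
mean = (2.3645 + 0.0998 + 0.2705 + 1.5371)/4 = 1.068

1.068


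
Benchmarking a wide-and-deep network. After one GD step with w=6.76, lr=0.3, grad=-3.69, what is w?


w_new = w - α·∇
= 6.76 - 0.3·-3.69
= 6.76 + 1.107
= 7.867

7.867


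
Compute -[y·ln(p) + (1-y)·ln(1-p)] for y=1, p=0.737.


BCE = -[y·ln(p) + (1-y)·ln(1-p)]
= -1·ln(0.737) - 0
= -ln(0.737) = 0.3052

0.3052


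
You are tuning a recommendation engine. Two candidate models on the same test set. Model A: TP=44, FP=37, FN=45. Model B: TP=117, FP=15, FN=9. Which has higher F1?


Model A: P=44/81=0.5432, R=44/89=0.4944, F1=2PR/(P+R)=2TP/(2TP+FP+FN)=88/170=0.5176
Model B: P=117/132=0.8864, R=117/126=0.9286, F1=2PR/(P+R)=2TP/(2TP+FP+FN)=234/258=0.907
0.5176 < 0.907 → Model B

Model B


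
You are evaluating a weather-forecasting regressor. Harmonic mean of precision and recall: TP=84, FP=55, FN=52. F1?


Precision = 84/139 = 0.6043
Recall = 84/136 = 0.6176
F1 = 2·P·R/(P+R) = 2·TP/(2·TP+FP+FN) = 168/(168+55+52) = 168/275 = 0.6109

0.6109


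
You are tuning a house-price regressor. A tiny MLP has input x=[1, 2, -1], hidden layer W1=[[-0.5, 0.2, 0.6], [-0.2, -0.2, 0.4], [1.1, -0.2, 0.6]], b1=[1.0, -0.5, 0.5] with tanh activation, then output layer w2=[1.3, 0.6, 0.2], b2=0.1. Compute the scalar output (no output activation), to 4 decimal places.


z1[0] = (-0.5)·(1) + (0.2)·(2) + (0.6)·(-1) + 1.0 = 0.3
z1[1] = (-0.2)·(1) + (-0.2)·(2) + (0.4)·(-1) - 0.5 = -1.5
z1[2] = (1.1)·(1) + (-0.2)·(2) + (0.6)·(-1) + 0.5 = 0.6
h = tanh(z1) = [0.2913, -0.9051, 0.537]
output = (1.3)·(0.2913) + (0.6)·(-0.9051) + (0.2)·(0.537) + 0.1 = 0.043

0.043


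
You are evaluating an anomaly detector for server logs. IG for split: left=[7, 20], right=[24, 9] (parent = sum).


Parent = [31, 29], H_parent = 0.9992
H_left = 0.8256 (n=27), H_right = 0.8454 (n=33)
H_children = (27/60)·0.8256 + (33/60)·0.8454 = 0.8365
IG = 0.9992 - 0.8365 = 0.1627

0.1627


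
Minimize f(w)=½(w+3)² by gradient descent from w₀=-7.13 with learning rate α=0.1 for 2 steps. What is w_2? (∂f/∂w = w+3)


step 1: grad = -7.13+3 = -4.13; w = -7.13 - 0.1·(-4.13) = -6.717
step 2: grad = -6.717+3 = -3.717; w = -6.717 - 0.1·(-3.717) = -6.3453

-6.3453


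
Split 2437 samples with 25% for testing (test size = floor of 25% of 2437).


Test = ⌊2437·25/100⌋ = 609
Train = 2437 - 609 = 1828

Train: 1828, Test: 609


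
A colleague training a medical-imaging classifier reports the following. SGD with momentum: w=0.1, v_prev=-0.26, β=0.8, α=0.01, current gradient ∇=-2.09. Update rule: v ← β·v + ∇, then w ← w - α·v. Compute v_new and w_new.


v_new = 0.8·-0.26 - 2.09 = -0.208 - 2.09 = -2.298
w_new = 0.1 - 0.01·-2.298 = 0.1 + 0.02298 = 0.12298

v_new=-2.298, w_new=0.12298


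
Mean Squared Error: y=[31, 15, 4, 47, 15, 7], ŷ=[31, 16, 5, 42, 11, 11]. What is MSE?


Squared errors: (31-31)²=0, (15-16)²=1, (4-5)²=1, (47-42)²=25, (15-11)²=16, (7-11)²=16
Sum = 59
MSE = 59/6 = 59/6

59/6


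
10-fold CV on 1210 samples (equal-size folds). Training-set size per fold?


Fold size = 1210/10 = 121
Training per fold = 1210 - 121 = 1089

1089


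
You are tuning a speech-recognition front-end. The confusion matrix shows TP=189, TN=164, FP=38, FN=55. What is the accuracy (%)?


Accuracy = (TP+TN)/(TP+TN+FP+FN)
= (189+164)/(446)
= 353/446 = 79.15%

79.15%


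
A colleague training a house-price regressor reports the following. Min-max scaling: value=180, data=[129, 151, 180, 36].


min=36, max=180
(180-36)/(180-36) = 144/144 = 1.0

1.0


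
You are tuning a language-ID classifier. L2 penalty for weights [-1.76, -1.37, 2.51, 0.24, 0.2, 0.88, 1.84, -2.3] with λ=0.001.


‖w‖₂² = (-1.76)² + (-1.37)² + (2.51)² + (0.24)² + (0.2)² + (0.88)² + (1.84)² + (-2.3)²
     = 3.0976 + 1.8769 + 6.3001 + 0.0576 + 0.04 + 0.7744 + 3.3856 + 5.29
     = 20.8222
λ·‖w‖₂² = 0.001·20.8222 = 0.020822

0.020822


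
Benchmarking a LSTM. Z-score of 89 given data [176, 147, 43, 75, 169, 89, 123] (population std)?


μ = 117.4286, σ = 46.5122
z = (89 - 117.4286)/46.5122 = -0.6112

-0.6112


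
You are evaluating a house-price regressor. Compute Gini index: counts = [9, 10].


Probabilities: [9/19, 10/19] ≈ [0.4737, 0.5263]
Σpᵢ² = (81 + 100)/19² = 181/361
Gini = 1 - Σpᵢ² = 1 - 181/361 = 0.4986

0.4986


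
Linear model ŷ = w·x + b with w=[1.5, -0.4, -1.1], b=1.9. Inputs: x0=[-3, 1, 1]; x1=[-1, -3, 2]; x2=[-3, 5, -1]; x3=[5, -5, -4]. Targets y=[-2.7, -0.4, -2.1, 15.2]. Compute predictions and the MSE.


ŷ0 = (1.5)·(-3) + (-0.4)·(1) + (-1.1)·(1) + 1.9 = -4.1
ŷ1 = (1.5)·(-1) + (-0.4)·(-3) + (-1.1)·(2) + 1.9 = -0.6
ŷ2 = (1.5)·(-3) + (-0.4)·(5) + (-1.1)·(-1) + 1.9 = -3.5
ŷ3 = (1.5)·(5) + (-0.4)·(-5) + (-1.1)·(-4) + 1.9 = 15.8
errors² = [1.96, 0.04, 1.96, 0.36]
MSE = 4.3200/4 = 1.08

1.08


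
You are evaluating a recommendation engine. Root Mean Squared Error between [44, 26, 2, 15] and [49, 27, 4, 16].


MSE = 31/4 = 7.75
RMSE = √(31/4) = 2.7839

2.7839


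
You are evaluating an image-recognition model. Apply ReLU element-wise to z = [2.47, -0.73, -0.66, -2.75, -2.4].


ReLU(2.47) = max(0, 2.47) = 2.47
ReLU(-0.73) = max(0, -0.73) = 0.0
ReLU(-0.66) = max(0, -0.66) = 0.0
ReLU(-2.75) = max(0, -2.75) = 0.0
ReLU(-2.4) = max(0, -2.4) = 0.0
result = [2.47, 0.0, 0.0, 0.0, 0.0]

[2.47, 0.0, 0.0, 0.0, 0.0]


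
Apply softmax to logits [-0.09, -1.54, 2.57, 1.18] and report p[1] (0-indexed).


Exponentials: e^-0.09=0.9139, e^-1.54=0.2144, e^2.57=13.0658, e^1.18=3.2544
Sum = 17.4485
Softmax = [0.0524, 0.0123, 0.7488, 0.1865]
p[1] = 0.2144/17.4485 = 0.0123

0.0123


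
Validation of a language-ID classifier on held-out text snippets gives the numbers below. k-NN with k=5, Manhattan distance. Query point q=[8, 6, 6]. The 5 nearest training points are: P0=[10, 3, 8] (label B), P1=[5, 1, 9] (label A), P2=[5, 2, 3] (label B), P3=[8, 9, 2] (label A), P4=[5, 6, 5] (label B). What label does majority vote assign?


d(q,P0) = 7  (label B)
d(q,P1) = 11  (label A)
d(q,P2) = 10  (label B)
d(q,P3) = 7  (label A)
d(q,P4) = 4  (label B)
Votes: A=2, B=3
Majority → B

B


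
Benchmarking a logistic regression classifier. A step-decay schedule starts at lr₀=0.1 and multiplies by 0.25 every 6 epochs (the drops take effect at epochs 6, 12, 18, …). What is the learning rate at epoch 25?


n_drops = ⌊25/6⌋ = 4
lr = 0.1·0.25^4 = 0.1·0.00390625 = 0.000390625

0.000390625


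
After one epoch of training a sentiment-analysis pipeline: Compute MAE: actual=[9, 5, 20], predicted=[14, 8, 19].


Absolute errors: |9-14|=5, |5-8|=3, |20-19|=1
Sum = 9
MAE = 9/3 = 3

3


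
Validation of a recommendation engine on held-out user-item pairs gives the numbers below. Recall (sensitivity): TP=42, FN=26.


Recall = TP/(TP+FN)
= 42/(42+26)
= 42/68 = 61.76%

61.76%


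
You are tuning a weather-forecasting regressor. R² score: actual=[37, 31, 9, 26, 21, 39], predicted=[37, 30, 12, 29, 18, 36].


ȳ = 27.1667
SS_res = Σ(y-ŷ)² = 37
SS_tot = Σ(y-ȳ)² = 620.83
R² = 1 - SS_res/SS_tot = 1 - 0.0596 = 0.9404

0.9404


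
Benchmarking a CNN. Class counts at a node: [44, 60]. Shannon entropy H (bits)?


Probabilities: [44/104, 60/104] ≈ [0.4231, 0.5769]
H = -((44/104)·log₂(44/104) + (60/104)·log₂(60/104))
  = 0.9829 bits

0.9829 bits


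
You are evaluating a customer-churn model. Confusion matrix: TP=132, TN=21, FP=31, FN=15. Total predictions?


Total = TP + TN + FP + FN
= 132 + 21 + 31 + 15
= 199
(Predicted positive: 163, predicted negative: 36)

199


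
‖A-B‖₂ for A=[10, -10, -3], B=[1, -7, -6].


d = √((10-1)² + (-10+ 7)² + (-3+ 6)²)
  = √(81 + 9 + 9)
  = √99 = 9.9499

9.9499


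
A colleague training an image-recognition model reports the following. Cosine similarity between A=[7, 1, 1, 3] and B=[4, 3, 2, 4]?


A·B = 7·4 + 1·3 + 1·2 + 3·4 = 45
‖A‖ = √60 = 7.746, ‖B‖ = √45 = 6.7082
cos = 45/(√60·√45) = 45/√2700 = 0.866

0.866


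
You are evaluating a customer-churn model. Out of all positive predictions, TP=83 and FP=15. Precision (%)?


Precision = TP/(TP+FP)
= 83/(83+15)
= 83/98 = 84.69%

84.69%


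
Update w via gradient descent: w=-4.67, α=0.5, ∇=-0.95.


w_new = w - α·∇
= -4.67 - 0.5·-0.95
= -4.67 + 0.475
= -4.195

-4.195


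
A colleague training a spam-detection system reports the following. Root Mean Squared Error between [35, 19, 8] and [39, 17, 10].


MSE = 24/3 = 8
RMSE = √(24/3) = 2.8284

2.8284


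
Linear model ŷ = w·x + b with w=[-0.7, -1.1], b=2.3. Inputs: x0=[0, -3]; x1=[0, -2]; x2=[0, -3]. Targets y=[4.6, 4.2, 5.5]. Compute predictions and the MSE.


ŷ0 = (-0.7)·(0) + (-1.1)·(-3) + 2.3 = 5.6
ŷ1 = (-0.7)·(0) + (-1.1)·(-2) + 2.3 = 4.5
ŷ2 = (-0.7)·(0) + (-1.1)·(-3) + 2.3 = 5.6
errors² = [1.0, 0.09, 0.01]
MSE = 1.1000/3 = 0.3667

0.3667


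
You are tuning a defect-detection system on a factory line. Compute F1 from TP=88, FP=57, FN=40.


Precision = 88/145 = 0.6069
Recall = 88/128 = 0.6875
F1 = 2·P·R/(P+R) = 2·TP/(2·TP+FP+FN) = 176/(176+57+40) = 176/273 = 0.6447

0.6447


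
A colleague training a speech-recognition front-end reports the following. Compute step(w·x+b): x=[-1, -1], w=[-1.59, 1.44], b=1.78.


z = (-1)·(-1.59) + (-1)·(1.44) + 1.78
  = 1.93
step(z) = 1 (z≥0)

1


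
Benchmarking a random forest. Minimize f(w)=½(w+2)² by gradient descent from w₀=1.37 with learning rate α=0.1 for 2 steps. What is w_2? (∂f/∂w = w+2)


step 1: grad = 1.37+2 = 3.37; w = 1.37 - 0.1·(3.37) = 1.033
step 2: grad = 1.033+2 = 3.033; w = 1.033 - 0.1·(3.033) = 0.7297

0.7297


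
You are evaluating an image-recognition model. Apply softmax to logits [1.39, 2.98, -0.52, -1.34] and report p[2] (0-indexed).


Exponentials: e^1.39=4.0149, e^2.98=19.6878, e^-0.52=0.5945, e^-1.34=0.2618
Sum = 24.559
Softmax = [0.1635, 0.8017, 0.0242, 0.0107]
p[2] = 0.5945/24.559 = 0.0242

0.0242


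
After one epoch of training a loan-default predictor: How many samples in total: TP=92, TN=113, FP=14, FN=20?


Total = TP + TN + FP + FN
= 92 + 113 + 14 + 20
= 239
(Predicted positive: 106, predicted negative: 133)

239


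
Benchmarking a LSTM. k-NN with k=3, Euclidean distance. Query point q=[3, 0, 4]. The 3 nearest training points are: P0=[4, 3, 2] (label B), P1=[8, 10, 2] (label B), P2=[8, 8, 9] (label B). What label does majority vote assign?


d(q,P0) = 3.7417  (label B)
d(q,P1) = 11.3578  (label B)
d(q,P2) = 10.6771  (label B)
Votes: A=0, B=3
Majority → B

B


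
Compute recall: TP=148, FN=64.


Recall = TP/(TP+FN)
= 148/(148+64)
= 148/212 = 69.81%

69.81%


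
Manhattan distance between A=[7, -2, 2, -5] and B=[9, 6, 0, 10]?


d = |7-9| + |-2-6| + |2-0| + |-5-10|
  = 2 + 8 + 2 + 15
  = 27

27


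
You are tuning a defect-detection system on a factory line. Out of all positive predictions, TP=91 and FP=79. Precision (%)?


Precision = TP/(TP+FP)
= 91/(91+79)
= 91/170 = 53.53%

53.53%


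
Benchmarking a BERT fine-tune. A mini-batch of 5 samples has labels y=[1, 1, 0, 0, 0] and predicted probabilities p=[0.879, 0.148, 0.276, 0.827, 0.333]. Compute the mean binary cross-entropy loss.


L[0] = -ln(0.879) = 0.129
L[1] = -ln(0.148) = 1.9105
L[2] = -ln(1-0.276) = -ln(0.724) = 0.323
L[3] = -ln(1-0.827) = -ln(0.173) = 1.7545
L[4] = -ln(1-0.333) = -ln(0.667) = 0.405
mean = (0.129 + 1.9105 + 0.323 + 1.7545 + 0.405)/5 = 0.9044

0.9044


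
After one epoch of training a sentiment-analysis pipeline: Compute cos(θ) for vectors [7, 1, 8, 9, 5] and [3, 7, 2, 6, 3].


A·B = 7·3 + 1·7 + 8·2 + 9·6 + 5·3 = 113
‖A‖ = √220 = 14.8324, ‖B‖ = √107 = 10.3441
cos = 113/(√220·√107) = 113/√23540 = 0.7365

0.7365


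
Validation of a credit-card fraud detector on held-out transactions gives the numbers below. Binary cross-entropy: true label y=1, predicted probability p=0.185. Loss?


BCE = -[y·ln(p) + (1-y)·ln(1-p)]
= -1·ln(0.185) - 0
= -ln(0.185) = 1.6874

1.6874


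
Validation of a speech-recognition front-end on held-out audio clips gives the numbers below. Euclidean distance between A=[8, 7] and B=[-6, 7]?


d = √((8+ 6)² + (7-7)²)
  = √(196 + 0)
  = √196 = 14.0

14.0


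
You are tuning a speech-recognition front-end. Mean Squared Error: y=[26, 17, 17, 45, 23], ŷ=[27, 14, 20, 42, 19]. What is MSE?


Squared errors: (26-27)²=1, (17-14)²=9, (17-20)²=9, (45-42)²=9, (23-19)²=16
Sum = 44
MSE = 44/5 = 44/5

44/5


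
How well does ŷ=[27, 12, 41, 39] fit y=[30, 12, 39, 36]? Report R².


ȳ = 29.25
SS_res = Σ(y-ŷ)² = 22
SS_tot = Σ(y-ȳ)² = 438.75
R² = 1 - SS_res/SS_tot = 1 - 0.0501 = 0.9499

0.9499


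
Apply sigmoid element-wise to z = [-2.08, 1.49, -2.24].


σ(-2.08) = 1/(1+e^2.08) = 0.1111
σ(1.49) = 1/(1+e^-1.49) = 0.8161
σ(-2.24) = 1/(1+e^2.24) = 0.0962
result = [0.1111, 0.8161, 0.0962]

[0.1111, 0.8161, 0.0962]


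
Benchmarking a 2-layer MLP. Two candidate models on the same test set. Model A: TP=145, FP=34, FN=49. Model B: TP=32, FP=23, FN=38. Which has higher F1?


Model A: P=145/179=0.8101, R=145/194=0.7474, F1=2PR/(P+R)=2TP/(2TP+FP+FN)=290/373=0.7775
Model B: P=32/55=0.5818, R=32/70=0.4571, F1=2PR/(P+R)=2TP/(2TP+FP+FN)=64/125=0.512
0.7775 > 0.512 → Model A

Model A


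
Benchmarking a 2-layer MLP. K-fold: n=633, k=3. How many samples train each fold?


Fold size = 633/3 = 211
Training per fold = 633 - 211 = 422

422


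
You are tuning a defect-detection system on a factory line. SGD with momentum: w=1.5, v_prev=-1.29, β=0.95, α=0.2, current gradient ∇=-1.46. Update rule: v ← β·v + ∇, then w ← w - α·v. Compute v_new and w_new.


v_new = 0.95·-1.29 - 1.46 = -1.2255 - 1.46 = -2.6855
w_new = 1.5 - 0.2·-2.6855 = 1.5 + 0.5371 = 2.0371

v_new=-2.6855, w_new=2.0371


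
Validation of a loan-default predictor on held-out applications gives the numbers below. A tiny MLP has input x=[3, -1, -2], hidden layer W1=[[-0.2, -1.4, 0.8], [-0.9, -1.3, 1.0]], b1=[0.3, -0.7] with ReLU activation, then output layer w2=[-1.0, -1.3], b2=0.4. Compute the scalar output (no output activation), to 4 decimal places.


z1[0] = (-0.2)·(3) + (-1.4)·(-1) + (0.8)·(-2) + 0.3 = -0.5
z1[1] = (-0.9)·(3) + (-1.3)·(-1) + (1.0)·(-2) - 0.7 = -4.1
h = ReLU(z1) = [0.0, 0.0]
output = (-1.0)·(0.0) + (-1.3)·(0.0) + 0.4 = 0.4

0.4


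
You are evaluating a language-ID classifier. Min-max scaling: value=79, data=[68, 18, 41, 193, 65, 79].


min=18, max=193
(79-18)/(193-18) = 61/175 = 0.3486

0.3486


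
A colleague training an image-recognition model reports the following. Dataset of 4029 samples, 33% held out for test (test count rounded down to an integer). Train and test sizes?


Test = ⌊4029·33/100⌋ = 1329
Train = 4029 - 1329 = 2700

Train: 2700, Test: 1329


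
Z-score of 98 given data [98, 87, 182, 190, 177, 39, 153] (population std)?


μ = 132.2857, σ = 53.6649
z = (98 - 132.2857)/53.6649 = -0.6389

-0.6389


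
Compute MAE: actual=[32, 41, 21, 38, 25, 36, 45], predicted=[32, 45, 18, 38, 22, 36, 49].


Absolute errors: |32-32|=0, |41-45|=4, |21-18|=3, |38-38|=0, |25-22|=3, |36-36|=0, |45-49|=4
Sum = 14
MAE = 14/7 = 2

2


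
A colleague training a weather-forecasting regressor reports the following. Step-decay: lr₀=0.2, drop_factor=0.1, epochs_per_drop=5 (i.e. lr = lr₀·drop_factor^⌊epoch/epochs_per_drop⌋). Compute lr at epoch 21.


n_drops = ⌊21/5⌋ = 4
lr = 0.2·0.1^4 = 0.2·0.0001 = 0.00002

0.00002


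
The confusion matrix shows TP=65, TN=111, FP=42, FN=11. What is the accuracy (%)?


Accuracy = (TP+TN)/(TP+TN+FP+FN)
= (65+111)/(229)
= 176/229 = 76.86%

76.86%


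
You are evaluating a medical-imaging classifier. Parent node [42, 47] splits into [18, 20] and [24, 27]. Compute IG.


Parent = [42, 47], H_parent = 0.9977
H_left = 0.998 (n=38), H_right = 0.9975 (n=51)
H_children = (38/89)·0.998 + (51/89)·0.9975 = 0.9977
IG = 0.9977 - 0.9977 = 0.0

0.0


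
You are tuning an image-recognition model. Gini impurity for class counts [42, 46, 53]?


Probabilities: [42/141, 46/141, 53/141] ≈ [0.2979, 0.3262, 0.3759]
Σpᵢ² = (1764 + 2116 + 2809)/141² = 6689/19881
Gini = 1 - Σpᵢ² = 1 - 6689/19881 = 0.6635

0.6635


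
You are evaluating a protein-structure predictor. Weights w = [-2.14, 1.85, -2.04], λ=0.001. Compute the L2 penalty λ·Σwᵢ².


‖w‖₂² = (-2.14)² + (1.85)² + (-2.04)²
     = 4.5796 + 3.4225 + 4.1616
     = 12.1637
λ·‖w‖₂² = 0.001·12.1637 = 0.012164

0.012164


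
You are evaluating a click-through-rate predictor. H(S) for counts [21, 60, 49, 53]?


Probabilities: [21/183, 60/183, 49/183, 53/183] ≈ [0.1148, 0.3279, 0.2678, 0.2896]
H = -((21/183)·log₂(21/183) + (60/183)·log₂(60/183) + (49/183)·log₂(49/183) + (53/183)·log₂(53/183))
  = 1.9127 bits

1.9127 bits


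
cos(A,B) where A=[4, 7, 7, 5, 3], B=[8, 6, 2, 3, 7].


A·B = 4·8 + 7·6 + 7·2 + 5·3 + 3·7 = 124
‖A‖ = √148 = 12.1655, ‖B‖ = √162 = 12.7279
cos = 124/(√148·√162) = 124/√23976 = 0.8008

0.8008


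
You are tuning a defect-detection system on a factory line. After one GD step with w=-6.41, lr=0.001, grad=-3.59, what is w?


w_new = w - α·∇
= -6.41 - 0.001·-3.59
= -6.41 + 0.00359
= -6.40641

-6.40641


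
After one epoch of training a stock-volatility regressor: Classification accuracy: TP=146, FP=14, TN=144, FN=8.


Accuracy = (TP+TN)/(TP+TN+FP+FN)
= (146+144)/(312)
= 290/312 = 92.95%

92.95%


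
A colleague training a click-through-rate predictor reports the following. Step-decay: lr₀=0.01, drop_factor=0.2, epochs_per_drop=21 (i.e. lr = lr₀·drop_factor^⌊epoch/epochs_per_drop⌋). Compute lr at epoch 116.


n_drops = ⌊116/21⌋ = 5
lr = 0.01·0.2^5 = 0.01·0.00032 = 0.0000032

0.0000032


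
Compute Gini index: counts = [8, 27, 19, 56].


Probabilities: [8/110, 27/110, 19/110, 56/110] ≈ [0.0727, 0.2455, 0.1727, 0.5091]
Σpᵢ² = (64 + 729 + 361 + 3136)/110² = 4290/12100
Gini = 1 - Σpᵢ² = 1 - 4290/12100 = 0.6455

0.6455


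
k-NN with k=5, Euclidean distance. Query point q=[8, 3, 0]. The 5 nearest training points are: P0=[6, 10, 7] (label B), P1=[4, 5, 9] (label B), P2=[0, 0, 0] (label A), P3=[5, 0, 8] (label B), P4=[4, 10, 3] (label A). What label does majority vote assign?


d(q,P0) = 10.0995  (label B)
d(q,P1) = 10.0499  (label B)
d(q,P2) = 8.544  (label A)
d(q,P3) = 9.0554  (label B)
d(q,P4) = 8.6023  (label A)
Votes: A=2, B=3
Majority → B

B


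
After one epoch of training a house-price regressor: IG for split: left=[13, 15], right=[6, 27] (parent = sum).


Parent = [19, 42], H_parent = 0.8949
H_left = 0.9963 (n=28), H_right = 0.684 (n=33)
H_children = (28/61)·0.9963 + (33/61)·0.684 = 0.8274
IG = 0.8949 - 0.8274 = 0.0675

0.0675


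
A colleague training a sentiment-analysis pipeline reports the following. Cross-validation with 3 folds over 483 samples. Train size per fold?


Fold size = 483/3 = 161
Training per fold = 483 - 161 = 322

322


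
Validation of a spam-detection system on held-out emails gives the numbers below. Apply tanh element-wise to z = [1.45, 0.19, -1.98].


tanh(1.45) = 0.8957
tanh(0.19) = 0.1877
tanh(-1.98) = -0.9626
result = [0.8957, 0.1877, -0.9626]

[0.8957, 0.1877, -0.9626]


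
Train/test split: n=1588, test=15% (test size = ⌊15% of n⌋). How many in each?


Test = ⌊1588·15/100⌋ = 238
Train = 1588 - 238 = 1350

Train: 1350, Test: 238


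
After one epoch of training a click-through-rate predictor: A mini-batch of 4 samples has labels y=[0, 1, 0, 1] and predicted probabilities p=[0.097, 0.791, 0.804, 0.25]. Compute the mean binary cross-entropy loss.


L[0] = -ln(1-0.097) = -ln(0.903) = 0.102
L[1] = -ln(0.791) = 0.2345
L[2] = -ln(1-0.804) = -ln(0.196) = 1.6296
L[3] = -ln(0.25) = 1.3863
mean = (0.102 + 0.2345 + 1.6296 + 1.3863)/4 = 0.8381

0.8381


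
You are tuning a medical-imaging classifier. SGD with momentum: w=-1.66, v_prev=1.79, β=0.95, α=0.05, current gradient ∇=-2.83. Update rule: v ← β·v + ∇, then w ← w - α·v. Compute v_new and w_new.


v_new = 0.95·1.79 - 2.83 = 1.7005 - 2.83 = -1.1295
w_new = -1.66 - 0.05·-1.1295 = -1.66 + 0.056475 = -1.603525

v_new=-1.1295, w_new=-1.603525


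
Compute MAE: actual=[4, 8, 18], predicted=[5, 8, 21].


Absolute errors: |4-5|=1, |8-8|=0, |18-21|=3
Sum = 4
MAE = 4/3 = 4/3

4/3


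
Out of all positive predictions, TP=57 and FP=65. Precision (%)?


Precision = TP/(TP+FP)
= 57/(57+65)
= 57/122 = 46.72%

46.72%


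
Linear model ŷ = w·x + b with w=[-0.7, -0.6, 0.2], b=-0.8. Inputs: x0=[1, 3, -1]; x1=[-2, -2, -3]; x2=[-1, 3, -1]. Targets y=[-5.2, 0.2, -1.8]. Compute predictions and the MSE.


ŷ0 = (-0.7)·(1) + (-0.6)·(3) + (0.2)·(-1) - 0.8 = -3.5
ŷ1 = (-0.7)·(-2) + (-0.6)·(-2) + (0.2)·(-3) - 0.8 = 1.2
ŷ2 = (-0.7)·(-1) + (-0.6)·(3) + (0.2)·(-1) - 0.8 = -2.1
errors² = [2.89, 1.0, 0.09]
MSE = 3.9800/3 = 1.3267

1.3267


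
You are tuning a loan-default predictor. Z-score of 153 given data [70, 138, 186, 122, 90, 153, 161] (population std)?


μ = 131.4286, σ = 37.6823
z = (153 - 131.4286)/37.6823 = 0.5725

0.5725


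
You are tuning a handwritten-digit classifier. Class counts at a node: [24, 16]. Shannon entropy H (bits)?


Probabilities: [24/40, 16/40] ≈ [0.6, 0.4]
H = -((24/40)·log₂(24/40) + (16/40)·log₂(16/40))
  = 0.971 bits

0.971 bits


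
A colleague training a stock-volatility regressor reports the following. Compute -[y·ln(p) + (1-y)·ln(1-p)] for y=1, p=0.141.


BCE = -[y·ln(p) + (1-y)·ln(1-p)]
= -1·ln(0.141) - 0
= -ln(0.141) = 1.959

1.959


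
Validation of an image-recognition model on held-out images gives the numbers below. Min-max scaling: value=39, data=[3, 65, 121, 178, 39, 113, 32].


min=3, max=178
(39-3)/(178-3) = 36/175 = 0.2057

0.2057


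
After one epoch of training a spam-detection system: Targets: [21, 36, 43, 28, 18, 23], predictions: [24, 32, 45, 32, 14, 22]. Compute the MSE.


Squared errors: (21-24)²=9, (36-32)²=16, (43-45)²=4, (28-32)²=16, (18-14)²=16, (23-22)²=1
Sum = 62
MSE = 62/6 = 31/3

31/3


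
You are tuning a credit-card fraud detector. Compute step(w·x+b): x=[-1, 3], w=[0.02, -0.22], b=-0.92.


z = (-1)·(0.02) + (3)·(-0.22) - 0.92
  = -1.6
step(z) = 0 (z<0)

0
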